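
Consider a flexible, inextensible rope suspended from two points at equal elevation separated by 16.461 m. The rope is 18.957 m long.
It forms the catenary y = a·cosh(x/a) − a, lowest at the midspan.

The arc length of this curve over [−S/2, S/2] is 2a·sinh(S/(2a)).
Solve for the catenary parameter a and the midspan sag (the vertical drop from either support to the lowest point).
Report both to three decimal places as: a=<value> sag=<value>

a=8.819 sag=4.128

seed: a₀ = √(S³/(24(L−S))) = √(16.461³/(24·2.496)) = 8.628919
iter 1: u=0.953827  f(a)=+1.160e-01  f'(a)=-6.329e-01  a ← 8.628919 − (+1.160e-01/-6.329e-01) = 8.812256
iter 2: u=0.933983  f(a)=+3.801e-03  f'(a)=-5.920e-01  a ← 8.812256 − (+3.801e-03/-5.920e-01) = 8.818676
iter 3: u=0.933303  f(a)=+4.385e-06  f'(a)=-5.907e-01  a ← 8.818676 − (+4.385e-06/-5.907e-01) = 8.818684
iter 4: u=0.933303  f(a)=+5.855e-12  f'(a)=-5.907e-01  a ← 8.818684 − (+5.855e-12/-5.907e-01) = 8.818684
iter 5: u=0.933303  f(a)=-3.553e-15  f'(a)=-5.907e-01  a ← 8.818684 − (-3.553e-15/-5.907e-01) = 8.818684
converged: |Δa| < 1e-12 after 5 iterations
sag = a·(cosh(S/(2a)) − 1) = 8.818684·(cosh(0.933303) − 1) = 4.127789
T_max/T_min = cosh(S/(2a)) = 1.468073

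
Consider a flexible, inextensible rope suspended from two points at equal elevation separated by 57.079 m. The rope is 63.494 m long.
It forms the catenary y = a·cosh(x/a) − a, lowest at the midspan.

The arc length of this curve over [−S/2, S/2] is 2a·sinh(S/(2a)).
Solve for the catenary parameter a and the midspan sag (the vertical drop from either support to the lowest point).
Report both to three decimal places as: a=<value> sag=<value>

a=35.326 sag=12.169

seed: a₀ = √(S³/(24(L−S))) = √(57.079³/(24·6.415)) = 34.754463
iter 1: u=0.821175  f(a)=+2.198e-01  f'(a)=-3.947e-01  a ← 34.754463 − (+2.198e-01/-3.947e-01) = 35.311386
iter 2: u=0.808224  f(a)=+5.395e-03  f'(a)=-3.755e-01  a ← 35.311386 − (+5.395e-03/-3.755e-01) = 35.325752
iter 3: u=0.807895  f(a)=+3.431e-06  f'(a)=-3.750e-01  a ← 35.325752 − (+3.431e-06/-3.750e-01) = 35.325762
iter 4: u=0.807895  f(a)=+1.386e-12  f'(a)=-3.750e-01  a ← 35.325762 − (+1.386e-12/-3.750e-01) = 35.325762
converged: |Δa| < 1e-12 after 4 iterations
sag = a·(cosh(S/(2a)) − 1) = 35.325762·(cosh(0.807895) − 1) = 12.169306
T_max/T_min = cosh(S/(2a)) = 1.344488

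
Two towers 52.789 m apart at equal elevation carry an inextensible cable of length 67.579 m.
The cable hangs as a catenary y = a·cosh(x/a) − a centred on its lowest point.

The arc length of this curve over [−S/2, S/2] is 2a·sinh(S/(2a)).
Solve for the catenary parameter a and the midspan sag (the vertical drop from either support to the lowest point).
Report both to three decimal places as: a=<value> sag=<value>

a=21.163 sag=18.707

seed: a₀ = √(S³/(24(L−S))) = √(52.789³/(24·14.790)) = 20.357547
iter 1: u=1.296546  f(a)=+1.294e+00  f'(a)=-1.712e+00  a ← 20.357547 − (+1.294e+00/-1.712e+00) = 21.113240
iter 2: u=1.250140  f(a)=+7.555e-02  f'(a)=-1.518e+00  a ← 21.113240 − (+7.555e-02/-1.518e+00) = 21.163014
iter 3: u=1.247199  f(a)=+2.928e-04  f'(a)=-1.506e+00  a ← 21.163014 − (+2.928e-04/-1.506e+00) = 21.163209
iter 4: u=1.247188  f(a)=+4.435e-09  f'(a)=-1.506e+00  a ← 21.163209 − (+4.435e-09/-1.506e+00) = 21.163209
iter 5: u=1.247188  f(a)=+0.000e+00  f'(a)=-1.506e+00  a ← 21.163209 − (+0.000e+00/-1.506e+00) = 21.163209
converged: |Δa| < 1e-12 after 5 iterations
sag = a·(cosh(S/(2a)) − 1) = 21.163209·(cosh(1.247188) − 1) = 18.706726
T_max/T_min = cosh(S/(2a)) = 1.883927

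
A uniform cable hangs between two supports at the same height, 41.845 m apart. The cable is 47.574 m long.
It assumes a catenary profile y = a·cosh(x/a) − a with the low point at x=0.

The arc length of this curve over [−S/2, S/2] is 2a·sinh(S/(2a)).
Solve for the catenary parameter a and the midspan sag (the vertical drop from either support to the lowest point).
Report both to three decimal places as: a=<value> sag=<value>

seed: a₀ = √(S³/(24(L−S))) = √(41.845³/(24·5.729)) = 23.084492
iter 1: u=0.906344  f(a)=+2.400e-01  f'(a)=-5.383e-01  a ← 23.084492 − (+2.400e-01/-5.383e-01) = 23.530239
iter 2: u=0.889175  f(a)=+7.127e-03  f'(a)=-5.068e-01  a ← 23.530239 − (+7.127e-03/-5.068e-01) = 23.544301
iter 3: u=0.888644  f(a)=+6.712e-06  f'(a)=-5.058e-01  a ← 23.544301 − (+6.712e-06/-5.058e-01) = 23.544314
iter 4: u=0.888643  f(a)=+5.954e-12  f'(a)=-5.058e-01  a ← 23.544314 − (+5.954e-12/-5.058e-01) = 23.544314
converged: |Δa| < 1e-12 after 4 iterations
sag = a·(cosh(S/(2a)) − 1) = 23.544314·(cosh(0.888643) − 1) = 9.924419
T_max/T_min = cosh(S/(2a)) = 1.421521

a=23.544 sag=9.924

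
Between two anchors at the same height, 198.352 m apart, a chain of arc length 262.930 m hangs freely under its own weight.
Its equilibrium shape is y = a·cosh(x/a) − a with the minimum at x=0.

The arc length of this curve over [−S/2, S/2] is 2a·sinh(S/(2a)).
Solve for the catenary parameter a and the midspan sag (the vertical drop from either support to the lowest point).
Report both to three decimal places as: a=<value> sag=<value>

seed: a₀ = √(S³/(24(L−S))) = √(198.352³/(24·64.578)) = 70.958914
iter 1: u=1.397654  f(a)=+6.609e+00  f'(a)=-2.201e+00  a ← 70.958914 − (+6.609e+00/-2.201e+00) = 73.961015
iter 2: u=1.340923  f(a)=+4.426e-01  f'(a)=-1.916e+00  a ← 73.961015 − (+4.426e-01/-1.916e+00) = 74.192042
iter 3: u=1.336747  f(a)=+2.299e-03  f'(a)=-1.896e+00  a ← 74.192042 − (+2.299e-03/-1.896e+00) = 74.193255
iter 4: u=1.336725  f(a)=+6.279e-08  f'(a)=-1.896e+00  a ← 74.193255 − (+6.279e-08/-1.896e+00) = 74.193255
iter 5: u=1.336725  f(a)=+0.000e+00  f'(a)=-1.896e+00  a ← 74.193255 − (+0.000e+00/-1.896e+00) = 74.193255
converged: |Δa| < 1e-12 after 5 iterations
sag = a·(cosh(S/(2a)) − 1) = 74.193255·(cosh(1.336725) − 1) = 76.762650
T_max/T_min = cosh(S/(2a)) = 2.034631

a=74.193 sag=76.763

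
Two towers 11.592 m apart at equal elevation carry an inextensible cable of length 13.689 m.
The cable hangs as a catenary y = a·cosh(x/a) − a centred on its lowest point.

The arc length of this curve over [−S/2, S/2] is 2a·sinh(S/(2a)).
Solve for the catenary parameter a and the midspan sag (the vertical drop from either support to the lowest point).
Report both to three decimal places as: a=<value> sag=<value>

seed: a₀ = √(S³/(24(L−S))) = √(11.592³/(24·2.097)) = 5.563303
iter 1: u=1.041827  f(a)=+1.168e-01  f'(a)=-8.389e-01  a ← 5.563303 − (+1.168e-01/-8.389e-01) = 5.702517
iter 2: u=1.016393  f(a)=+4.527e-03  f'(a)=-7.750e-01  a ← 5.702517 − (+4.527e-03/-7.750e-01) = 5.708358
iter 3: u=1.015353  f(a)=+7.412e-06  f'(a)=-7.725e-01  a ← 5.708358 − (+7.412e-06/-7.725e-01) = 5.708368
iter 4: u=1.015352  f(a)=+1.993e-11  f'(a)=-7.725e-01  a ← 5.708368 − (+1.993e-11/-7.725e-01) = 5.708368
iter 5: u=1.015352  f(a)=+0.000e+00  f'(a)=-7.725e-01  a ← 5.708368 − (+0.000e+00/-7.725e-01) = 5.708368
converged: |Δa| < 1e-12 after 5 iterations
sag = a·(cosh(S/(2a)) − 1) = 5.708368·(cosh(1.015352) − 1) = 3.204131
T_max/T_min = cosh(S/(2a)) = 1.561304

a=5.708 sag=3.204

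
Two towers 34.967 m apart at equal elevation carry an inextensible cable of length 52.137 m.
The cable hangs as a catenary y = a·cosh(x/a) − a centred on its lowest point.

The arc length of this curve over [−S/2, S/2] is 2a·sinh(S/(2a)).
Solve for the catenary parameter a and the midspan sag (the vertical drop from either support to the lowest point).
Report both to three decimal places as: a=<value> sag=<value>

seed: a₀ = √(S³/(24(L−S))) = √(34.967³/(24·17.170)) = 10.185839
iter 1: u=1.716452  f(a)=+2.714e+00  f'(a)=-4.475e+00  a ← 10.185839 − (+2.714e+00/-4.475e+00) = 10.792361
iter 2: u=1.619988  f(a)=+2.613e-01  f'(a)=-3.651e+00  a ← 10.792361 − (+2.613e-01/-3.651e+00) = 10.863931
iter 3: u=1.609316  f(a)=+2.992e-03  f'(a)=-3.568e+00  a ← 10.863931 − (+2.992e-03/-3.568e+00) = 10.864770
iter 4: u=1.609192  f(a)=+4.023e-07  f'(a)=-3.567e+00  a ← 10.864770 − (+4.023e-07/-3.567e+00) = 10.864770
iter 5: u=1.609192  f(a)=+7.105e-15  f'(a)=-3.567e+00  a ← 10.864770 − (+7.105e-15/-3.567e+00) = 10.864770
converged: |Δa| < 1e-12 after 5 iterations
sag = a·(cosh(S/(2a)) − 1) = 10.864770·(cosh(1.609192) − 1) = 17.377219
T_max/T_min = cosh(S/(2a)) = 2.599410

a=10.865 sag=17.377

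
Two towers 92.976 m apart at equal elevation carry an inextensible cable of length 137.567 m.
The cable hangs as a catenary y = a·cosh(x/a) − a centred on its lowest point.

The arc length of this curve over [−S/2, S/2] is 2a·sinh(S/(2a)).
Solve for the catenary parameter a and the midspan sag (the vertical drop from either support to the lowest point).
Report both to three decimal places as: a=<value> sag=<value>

seed: a₀ = √(S³/(24(L−S))) = √(92.976³/(24·44.591)) = 27.404827
iter 1: u=1.696344  f(a)=+6.873e+00  f'(a)=-4.292e+00  a ← 27.404827 − (+6.873e+00/-4.292e+00) = 29.006170
iter 2: u=1.602694  f(a)=+6.485e-01  f'(a)=-3.517e+00  a ← 29.006170 − (+6.485e-01/-3.517e+00) = 29.190546
iter 3: u=1.592570  f(a)=+7.101e-03  f'(a)=-3.441e+00  a ← 29.190546 − (+7.101e-03/-3.441e+00) = 29.192610
iter 4: u=1.592458  f(a)=+8.720e-07  f'(a)=-3.440e+00  a ← 29.192610 − (+8.720e-07/-3.440e+00) = 29.192610
iter 5: u=1.592458  f(a)=+0.000e+00  f'(a)=-3.440e+00  a ← 29.192610 − (+0.000e+00/-3.440e+00) = 29.192610
converged: |Δa| < 1e-12 after 5 iterations
sag = a·(cosh(S/(2a)) − 1) = 29.192610·(cosh(1.592458) − 1) = 45.529397
T_max/T_min = cosh(S/(2a)) = 2.559621

a=29.193 sag=45.529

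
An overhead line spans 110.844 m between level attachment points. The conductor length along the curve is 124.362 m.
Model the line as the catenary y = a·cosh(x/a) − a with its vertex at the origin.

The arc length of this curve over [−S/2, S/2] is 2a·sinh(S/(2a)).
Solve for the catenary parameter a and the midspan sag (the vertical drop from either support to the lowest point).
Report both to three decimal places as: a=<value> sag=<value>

seed: a₀ = √(S³/(24(L−S))) = √(110.844³/(24·13.518)) = 64.789771
iter 1: u=0.855413  f(a)=+5.033e-01  f'(a)=-4.486e-01  a ← 64.789771 − (+5.033e-01/-4.486e-01) = 65.911587
iter 2: u=0.840854  f(a)=+1.337e-02  f'(a)=-4.251e-01  a ← 65.911587 − (+1.337e-02/-4.251e-01) = 65.943037
iter 3: u=0.840453  f(a)=+1.000e-05  f'(a)=-4.244e-01  a ← 65.943037 − (+1.000e-05/-4.244e-01) = 65.943061
iter 4: u=0.840452  f(a)=+5.613e-12  f'(a)=-4.244e-01  a ← 65.943061 − (+5.613e-12/-4.244e-01) = 65.943061
converged: |Δa| < 1e-12 after 4 iterations
sag = a·(cosh(S/(2a)) − 1) = 65.943061·(cosh(0.840452) − 1) = 24.693378
T_max/T_min = cosh(S/(2a)) = 1.374465

a=65.943 sag=24.693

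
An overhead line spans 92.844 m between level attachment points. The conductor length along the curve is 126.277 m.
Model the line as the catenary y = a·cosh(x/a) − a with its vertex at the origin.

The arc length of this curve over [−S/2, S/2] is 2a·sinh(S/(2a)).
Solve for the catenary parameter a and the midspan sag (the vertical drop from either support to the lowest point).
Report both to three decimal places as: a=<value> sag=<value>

a=33.163 sag=38.155

seed: a₀ = √(S³/(24(L−S))) = √(92.844³/(24·33.433)) = 31.581843
iter 1: u=1.469895  f(a)=+3.803e+00  f'(a)=-2.611e+00  a ← 31.581843 − (+3.803e+00/-2.611e+00) = 33.038229
iter 2: u=1.405100  f(a)=+2.789e-01  f'(a)=-2.241e+00  a ← 33.038229 − (+2.789e-01/-2.241e+00) = 33.162670
iter 3: u=1.399827  f(a)=+1.762e-03  f'(a)=-2.213e+00  a ← 33.162670 − (+1.762e-03/-2.213e+00) = 33.163467
iter 4: u=1.399793  f(a)=+7.134e-08  f'(a)=-2.213e+00  a ← 33.163467 − (+7.134e-08/-2.213e+00) = 33.163467
iter 5: u=1.399793  f(a)=+0.000e+00  f'(a)=-2.213e+00  a ← 33.163467 − (+0.000e+00/-2.213e+00) = 33.163467
converged: |Δa| < 1e-12 after 5 iterations
sag = a·(cosh(S/(2a)) − 1) = 33.163467·(cosh(1.399793) − 1) = 38.154734
T_max/T_min = cosh(S/(2a)) = 2.150505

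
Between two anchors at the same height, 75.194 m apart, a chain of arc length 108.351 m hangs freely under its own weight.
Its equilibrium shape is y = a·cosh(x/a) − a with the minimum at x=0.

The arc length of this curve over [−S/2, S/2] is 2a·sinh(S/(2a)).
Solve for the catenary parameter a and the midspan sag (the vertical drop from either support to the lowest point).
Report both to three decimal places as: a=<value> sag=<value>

a=24.511 sag=34.952

seed: a₀ = √(S³/(24(L−S))) = √(75.194³/(24·33.157)) = 23.114343
iter 1: u=1.626566  f(a)=+4.673e+00  f'(a)=-3.703e+00  a ← 23.114343 − (+4.673e+00/-3.703e+00) = 24.376150
iter 2: u=1.542368  f(a)=+4.099e-01  f'(a)=-3.080e+00  a ← 24.376150 − (+4.099e-01/-3.080e+00) = 24.509258
iter 3: u=1.533992  f(a)=+3.825e-03  f'(a)=-3.022e+00  a ← 24.509258 − (+3.825e-03/-3.022e+00) = 24.510523
iter 4: u=1.533913  f(a)=+3.398e-07  f'(a)=-3.022e+00  a ← 24.510523 − (+3.398e-07/-3.022e+00) = 24.510524
iter 5: u=1.533913  f(a)=+4.263e-14  f'(a)=-3.022e+00  a ← 24.510524 − (+4.263e-14/-3.022e+00) = 24.510524
converged: |Δa| < 1e-12 after 5 iterations
sag = a·(cosh(S/(2a)) − 1) = 24.510524·(cosh(1.533913) − 1) = 34.951654
T_max/T_min = cosh(S/(2a)) = 2.425986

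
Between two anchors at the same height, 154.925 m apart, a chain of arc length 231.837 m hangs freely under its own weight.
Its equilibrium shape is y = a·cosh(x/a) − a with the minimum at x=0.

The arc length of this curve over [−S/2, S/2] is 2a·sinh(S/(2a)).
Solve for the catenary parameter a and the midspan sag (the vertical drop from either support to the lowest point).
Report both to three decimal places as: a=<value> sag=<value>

seed: a₀ = √(S³/(24(L−S))) = √(154.925³/(24·76.912)) = 44.882763
iter 1: u=1.725885  f(a)=+1.230e+01  f'(a)=-4.563e+00  a ← 44.882763 − (+1.230e+01/-4.563e+00) = 47.578795
iter 2: u=1.628089  f(a)=+1.196e+00  f'(a)=-3.715e+00  a ← 47.578795 − (+1.196e+00/-3.715e+00) = 47.900585
iter 3: u=1.617151  f(a)=+1.398e-02  f'(a)=-3.629e+00  a ← 47.900585 − (+1.398e-02/-3.629e+00) = 47.904436
iter 4: u=1.617021  f(a)=+1.960e-06  f'(a)=-3.628e+00  a ← 47.904436 − (+1.960e-06/-3.628e+00) = 47.904437
iter 5: u=1.617021  f(a)=+0.000e+00  f'(a)=-3.628e+00  a ← 47.904437 − (+0.000e+00/-3.628e+00) = 47.904437
converged: |Δa| < 1e-12 after 5 iterations
sag = a·(cosh(S/(2a)) − 1) = 47.904437·(cosh(1.617021) − 1) = 77.522569
T_max/T_min = cosh(S/(2a)) = 2.618275

a=47.904 sag=77.523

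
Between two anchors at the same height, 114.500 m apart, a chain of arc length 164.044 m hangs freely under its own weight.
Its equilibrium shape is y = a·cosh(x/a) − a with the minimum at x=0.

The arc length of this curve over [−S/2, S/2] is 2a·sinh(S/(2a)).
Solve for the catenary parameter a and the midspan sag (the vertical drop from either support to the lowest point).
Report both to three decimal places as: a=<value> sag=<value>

seed: a₀ = √(S³/(24(L−S))) = √(114.500³/(24·49.544)) = 35.530971
iter 1: u=1.611270  f(a)=+6.844e+00  f'(a)=-3.583e+00  a ← 35.530971 − (+6.844e+00/-3.583e+00) = 37.440829
iter 2: u=1.529079  f(a)=+5.905e-01  f'(a)=-2.989e+00  a ← 37.440829 − (+5.905e-01/-2.989e+00) = 37.638375
iter 3: u=1.521054  f(a)=+5.314e-03  f'(a)=-2.936e+00  a ← 37.638375 − (+5.314e-03/-2.936e+00) = 37.640185
iter 4: u=1.520981  f(a)=+4.389e-07  f'(a)=-2.935e+00  a ← 37.640185 − (+4.389e-07/-2.935e+00) = 37.640185
iter 5: u=1.520981  f(a)=+0.000e+00  f'(a)=-2.935e+00  a ← 37.640185 − (+0.000e+00/-2.935e+00) = 37.640185
converged: |Δa| < 1e-12 after 5 iterations
sag = a·(cosh(S/(2a)) − 1) = 37.640185·(cosh(1.520981) − 1) = 52.606100
T_max/T_min = cosh(S/(2a)) = 2.397605

a=37.640 sag=52.606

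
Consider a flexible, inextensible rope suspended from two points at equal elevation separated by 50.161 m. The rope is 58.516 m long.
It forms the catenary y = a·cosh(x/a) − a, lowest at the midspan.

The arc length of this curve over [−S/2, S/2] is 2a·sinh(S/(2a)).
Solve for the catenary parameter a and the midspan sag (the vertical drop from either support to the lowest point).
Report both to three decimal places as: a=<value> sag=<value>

seed: a₀ = √(S³/(24(L−S))) = √(50.161³/(24·8.355)) = 25.088254
iter 1: u=0.999691  f(a)=+4.276e-01  f'(a)=-7.350e-01  a ← 25.088254 − (+4.276e-01/-7.350e-01) = 25.669949
iter 2: u=0.977037  f(a)=+1.532e-02  f'(a)=-6.832e-01  a ← 25.669949 − (+1.532e-02/-6.832e-01) = 25.692376
iter 3: u=0.976185  f(a)=+2.130e-05  f'(a)=-6.813e-01  a ← 25.692376 − (+2.130e-05/-6.813e-01) = 25.692407
iter 4: u=0.976183  f(a)=+4.128e-11  f'(a)=-6.813e-01  a ← 25.692407 − (+4.128e-11/-6.813e-01) = 25.692407
iter 5: u=0.976183  f(a)=+0.000e+00  f'(a)=-6.813e-01  a ← 25.692407 − (+0.000e+00/-6.813e-01) = 25.692407
converged: |Δa| < 1e-12 after 5 iterations
sag = a·(cosh(S/(2a)) − 1) = 25.692407·(cosh(0.976183) − 1) = 13.245111
T_max/T_min = cosh(S/(2a)) = 1.515526

a=25.692 sag=13.245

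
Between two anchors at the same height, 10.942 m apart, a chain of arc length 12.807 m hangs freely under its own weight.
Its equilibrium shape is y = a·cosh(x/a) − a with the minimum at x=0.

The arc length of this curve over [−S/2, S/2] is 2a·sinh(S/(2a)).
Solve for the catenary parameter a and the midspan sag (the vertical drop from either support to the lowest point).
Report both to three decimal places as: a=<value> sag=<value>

a=5.543 sag=2.926

seed: a₀ = √(S³/(24(L−S))) = √(10.942³/(24·1.865)) = 5.410034
iter 1: u=1.011269  f(a)=+9.772e-02  f'(a)=-7.626e-01  a ← 5.410034 − (+9.772e-02/-7.626e-01) = 5.538175
iter 2: u=0.987871  f(a)=+3.580e-03  f'(a)=-7.076e-01  a ← 5.538175 − (+3.580e-03/-7.076e-01) = 5.543233
iter 3: u=0.986969  f(a)=+5.208e-06  f'(a)=-7.056e-01  a ← 5.543233 − (+5.208e-06/-7.056e-01) = 5.543240
iter 4: u=0.986968  f(a)=+1.106e-11  f'(a)=-7.056e-01  a ← 5.543240 − (+1.106e-11/-7.056e-01) = 5.543240
iter 5: u=0.986968  f(a)=+1.776e-15  f'(a)=-7.056e-01  a ← 5.543240 − (+1.776e-15/-7.056e-01) = 5.543240
converged: |Δa| < 1e-12 after 5 iterations
sag = a·(cosh(S/(2a)) − 1) = 5.543240·(cosh(0.986968) − 1) = 2.926253
T_max/T_min = cosh(S/(2a)) = 1.527896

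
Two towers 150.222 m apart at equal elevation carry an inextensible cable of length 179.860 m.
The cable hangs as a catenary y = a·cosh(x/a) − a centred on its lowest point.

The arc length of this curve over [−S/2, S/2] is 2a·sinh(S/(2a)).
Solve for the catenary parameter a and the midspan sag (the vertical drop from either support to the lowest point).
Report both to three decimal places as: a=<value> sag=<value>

a=70.992 sag=43.582

seed: a₀ = √(S³/(24(L−S))) = √(150.222³/(24·29.638)) = 69.035145
iter 1: u=1.088011  f(a)=+1.804e+00  f'(a)=-9.647e-01  a ← 69.035145 − (+1.804e+00/-9.647e-01) = 70.905722
iter 2: u=1.059308  f(a)=+7.594e-02  f'(a)=-8.850e-01  a ← 70.905722 − (+7.594e-02/-8.850e-01) = 70.991531
iter 3: u=1.058028  f(a)=+1.476e-04  f'(a)=-8.816e-01  a ← 70.991531 − (+1.476e-04/-8.816e-01) = 70.991699
iter 4: u=1.058025  f(a)=+5.599e-10  f'(a)=-8.816e-01  a ← 70.991699 − (+5.599e-10/-8.816e-01) = 70.991699
iter 5: u=1.058025  f(a)=-2.842e-14  f'(a)=-8.816e-01  a ← 70.991699 − (-2.842e-14/-8.816e-01) = 70.991699
converged: |Δa| < 1e-12 after 5 iterations
sag = a·(cosh(S/(2a)) − 1) = 70.991699·(cosh(1.058025) − 1) = 43.582409
T_max/T_min = cosh(S/(2a)) = 1.613909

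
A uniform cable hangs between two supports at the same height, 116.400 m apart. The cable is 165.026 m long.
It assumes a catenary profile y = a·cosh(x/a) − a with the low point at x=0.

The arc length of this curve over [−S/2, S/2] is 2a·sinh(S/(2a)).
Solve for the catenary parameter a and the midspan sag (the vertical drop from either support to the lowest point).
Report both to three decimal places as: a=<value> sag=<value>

seed: a₀ = √(S³/(24(L−S))) = √(116.400³/(24·48.626)) = 36.761191
iter 1: u=1.583191  f(a)=+6.471e+00  f'(a)=-3.371e+00  a ← 36.761191 − (+6.471e+00/-3.371e+00) = 38.680820
iter 2: u=1.504622  f(a)=+5.414e-01  f'(a)=-2.828e+00  a ← 38.680820 − (+5.414e-01/-2.828e+00) = 38.872239
iter 3: u=1.497212  f(a)=+4.555e-03  f'(a)=-2.781e+00  a ← 38.872239 − (+4.555e-03/-2.781e+00) = 38.873877
iter 4: u=1.497149  f(a)=+3.283e-07  f'(a)=-2.781e+00  a ← 38.873877 − (+3.283e-07/-2.781e+00) = 38.873877
iter 5: u=1.497149  f(a)=-2.842e-14  f'(a)=-2.781e+00  a ← 38.873877 − (-2.842e-14/-2.781e+00) = 38.873877
converged: |Δa| < 1e-12 after 5 iterations
sag = a·(cosh(S/(2a)) − 1) = 38.873877·(cosh(1.497149) − 1) = 52.337819
T_max/T_min = cosh(S/(2a)) = 2.346349

a=38.874 sag=52.338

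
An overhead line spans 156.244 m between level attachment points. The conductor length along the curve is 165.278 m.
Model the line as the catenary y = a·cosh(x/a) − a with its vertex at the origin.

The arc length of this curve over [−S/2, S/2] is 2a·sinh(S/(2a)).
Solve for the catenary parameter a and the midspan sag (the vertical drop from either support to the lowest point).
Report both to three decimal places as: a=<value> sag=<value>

a=133.771 sag=23.467

seed: a₀ = √(S³/(24(L−S))) = √(156.244³/(24·9.034)) = 132.635372
iter 1: u=0.588998  f(a)=+1.580e-01  f'(a)=-1.410e-01  a ← 132.635372 − (+1.580e-01/-1.410e-01) = 133.755904
iter 2: u=0.584064  f(a)=+2.025e-03  f'(a)=-1.374e-01  a ← 133.755904 − (+2.025e-03/-1.374e-01) = 133.770638
iter 3: u=0.584000  f(a)=+3.420e-07  f'(a)=-1.374e-01  a ← 133.770638 − (+3.420e-07/-1.374e-01) = 133.770641
iter 4: u=0.584000  f(a)=-2.842e-14  f'(a)=-1.374e-01  a ← 133.770641 − (-2.842e-14/-1.374e-01) = 133.770641
converged: |Δa| < 1e-12 after 4 iterations
sag = a·(cosh(S/(2a)) − 1) = 133.770641·(cosh(0.584000) − 1) = 23.467359
T_max/T_min = cosh(S/(2a)) = 1.175430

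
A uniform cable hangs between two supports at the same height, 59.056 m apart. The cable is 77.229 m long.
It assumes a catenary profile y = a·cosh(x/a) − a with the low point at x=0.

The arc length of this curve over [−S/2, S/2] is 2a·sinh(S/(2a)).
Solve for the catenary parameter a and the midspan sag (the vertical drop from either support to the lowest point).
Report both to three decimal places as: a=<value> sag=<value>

a=22.670 sag=22.107

seed: a₀ = √(S³/(24(L−S))) = √(59.056³/(24·18.173)) = 21.730870
iter 1: u=1.358804  f(a)=+1.753e+00  f'(a)=-2.002e+00  a ← 21.730870 − (+1.753e+00/-2.002e+00) = 22.606483
iter 2: u=1.306174  f(a)=+1.115e-01  f'(a)=-1.755e+00  a ← 22.606483 − (+1.115e-01/-1.755e+00) = 22.670039
iter 3: u=1.302512  f(a)=+5.193e-04  f'(a)=-1.739e+00  a ← 22.670039 − (+5.193e-04/-1.739e+00) = 22.670338
iter 4: u=1.302495  f(a)=+1.137e-08  f'(a)=-1.739e+00  a ← 22.670338 − (+1.137e-08/-1.739e+00) = 22.670338
iter 5: u=1.302495  f(a)=+0.000e+00  f'(a)=-1.739e+00  a ← 22.670338 − (+0.000e+00/-1.739e+00) = 22.670338
converged: |Δa| < 1e-12 after 5 iterations
sag = a·(cosh(S/(2a)) − 1) = 22.670338·(cosh(1.302495) − 1) = 22.107155
T_max/T_min = cosh(S/(2a)) = 1.975158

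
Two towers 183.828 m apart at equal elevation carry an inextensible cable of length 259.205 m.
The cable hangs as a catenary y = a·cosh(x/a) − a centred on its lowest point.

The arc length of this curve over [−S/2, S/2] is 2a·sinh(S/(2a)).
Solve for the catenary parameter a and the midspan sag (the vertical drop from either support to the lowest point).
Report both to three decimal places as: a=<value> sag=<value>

seed: a₀ = √(S³/(24(L−S))) = √(183.828³/(24·75.377)) = 58.599303
iter 1: u=1.568517  f(a)=+9.834e+00  f'(a)=-3.264e+00  a ← 58.599303 − (+9.834e+00/-3.264e+00) = 61.612510
iter 2: u=1.491807  f(a)=+8.095e-01  f'(a)=-2.747e+00  a ← 61.612510 − (+8.095e-01/-2.747e+00) = 61.907209
iter 3: u=1.484706  f(a)=+6.571e-03  f'(a)=-2.702e+00  a ← 61.907209 − (+6.571e-03/-2.702e+00) = 61.909640
iter 4: u=1.484648  f(a)=+4.407e-07  f'(a)=-2.702e+00  a ← 61.909640 − (+4.407e-07/-2.702e+00) = 61.909641
iter 5: u=1.484648  f(a)=+5.684e-14  f'(a)=-2.702e+00  a ← 61.909641 − (+5.684e-14/-2.702e+00) = 61.909641
converged: |Δa| < 1e-12 after 5 iterations
sag = a·(cosh(S/(2a)) − 1) = 61.909641·(cosh(1.484648) − 1) = 81.720480
T_max/T_min = cosh(S/(2a)) = 2.319996

a=61.910 sag=81.720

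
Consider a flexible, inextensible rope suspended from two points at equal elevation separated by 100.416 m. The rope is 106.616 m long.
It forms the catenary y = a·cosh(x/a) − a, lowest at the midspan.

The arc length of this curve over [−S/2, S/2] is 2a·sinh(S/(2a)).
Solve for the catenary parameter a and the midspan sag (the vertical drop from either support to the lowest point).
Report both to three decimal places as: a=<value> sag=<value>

a=83.244 sag=15.606

seed: a₀ = √(S³/(24(L−S))) = √(100.416³/(24·6.200)) = 82.490305
iter 1: u=0.608653  f(a)=+1.159e-01  f'(a)=-1.560e-01  a ← 82.490305 − (+1.159e-01/-1.560e-01) = 83.233174
iter 2: u=0.603221  f(a)=+1.584e-03  f'(a)=-1.517e-01  a ← 83.233174 − (+1.584e-03/-1.517e-01) = 83.243612
iter 3: u=0.603145  f(a)=+3.050e-07  f'(a)=-1.517e-01  a ← 83.243612 − (+3.050e-07/-1.517e-01) = 83.243614
iter 4: u=0.603145  f(a)=+4.263e-14  f'(a)=-1.517e-01  a ← 83.243614 − (+4.263e-14/-1.517e-01) = 83.243614
converged: |Δa| < 1e-12 after 4 iterations
sag = a·(cosh(S/(2a)) − 1) = 83.243614·(cosh(0.603145) − 1) = 15.605980
T_max/T_min = cosh(S/(2a)) = 1.187474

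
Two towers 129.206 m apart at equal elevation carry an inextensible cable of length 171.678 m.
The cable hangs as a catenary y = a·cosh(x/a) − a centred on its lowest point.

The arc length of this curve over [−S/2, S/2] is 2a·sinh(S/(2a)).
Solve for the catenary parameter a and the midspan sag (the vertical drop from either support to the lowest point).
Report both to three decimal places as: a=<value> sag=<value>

a=48.117 sag=50.288

seed: a₀ = √(S³/(24(L−S))) = √(129.206³/(24·42.472)) = 46.000976
iter 1: u=1.404383  f(a)=+4.391e+00  f'(a)=-2.237e+00  a ← 46.000976 − (+4.391e+00/-2.237e+00) = 47.963329
iter 2: u=1.346925  f(a)=+2.966e-01  f'(a)=-1.944e+00  a ← 47.963329 − (+2.966e-01/-1.944e+00) = 48.115855
iter 3: u=1.342655  f(a)=+1.570e-03  f'(a)=-1.924e+00  a ← 48.115855 − (+1.570e-03/-1.924e+00) = 48.116671
iter 4: u=1.342632  f(a)=+4.451e-08  f'(a)=-1.924e+00  a ← 48.116671 − (+4.451e-08/-1.924e+00) = 48.116671
iter 5: u=1.342632  f(a)=-2.842e-14  f'(a)=-1.924e+00  a ← 48.116671 − (-2.842e-14/-1.924e+00) = 48.116671
converged: |Δa| < 1e-12 after 5 iterations
sag = a·(cosh(S/(2a)) − 1) = 48.116671·(cosh(1.342632) − 1) = 50.288349
T_max/T_min = cosh(S/(2a)) = 2.045134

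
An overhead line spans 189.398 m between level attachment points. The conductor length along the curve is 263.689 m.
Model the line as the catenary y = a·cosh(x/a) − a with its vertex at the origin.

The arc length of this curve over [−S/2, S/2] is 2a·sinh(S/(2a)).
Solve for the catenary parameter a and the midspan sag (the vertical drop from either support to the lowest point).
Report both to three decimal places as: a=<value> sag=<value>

a=65.076 sag=81.954

seed: a₀ = √(S³/(24(L−S))) = √(189.398³/(24·74.291)) = 61.729017
iter 1: u=1.534108  f(a)=+9.248e+00  f'(a)=-3.023e+00  a ← 61.729017 − (+9.248e+00/-3.023e+00) = 64.788116
iter 2: u=1.461672  f(a)=+7.319e-01  f'(a)=-2.562e+00  a ← 64.788116 − (+7.319e-01/-2.562e+00) = 65.073807
iter 3: u=1.455255  f(a)=+5.455e-03  f'(a)=-2.524e+00  a ← 65.073807 − (+5.455e-03/-2.524e+00) = 65.075968
iter 4: u=1.455207  f(a)=+3.080e-07  f'(a)=-2.524e+00  a ← 65.075968 − (+3.080e-07/-2.524e+00) = 65.075968
iter 5: u=1.455207  f(a)=+0.000e+00  f'(a)=-2.524e+00  a ← 65.075968 − (+0.000e+00/-2.524e+00) = 65.075968
converged: |Δa| < 1e-12 after 5 iterations
sag = a·(cosh(S/(2a)) − 1) = 65.075968·(cosh(1.455207) − 1) = 81.954144
T_max/T_min = cosh(S/(2a)) = 2.259361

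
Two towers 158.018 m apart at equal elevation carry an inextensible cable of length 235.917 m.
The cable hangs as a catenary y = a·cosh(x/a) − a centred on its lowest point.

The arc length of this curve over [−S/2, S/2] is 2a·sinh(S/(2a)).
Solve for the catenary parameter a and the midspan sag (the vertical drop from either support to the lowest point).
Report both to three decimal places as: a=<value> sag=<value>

a=49.013 sag=78.723

seed: a₀ = √(S³/(24(L−S))) = √(158.018³/(24·77.899)) = 45.939713
iter 1: u=1.719841  f(a)=+1.237e+01  f'(a)=-4.506e+00  a ← 45.939713 − (+1.237e+01/-4.506e+00) = 48.683847
iter 2: u=1.622900  f(a)=+1.195e+00  f'(a)=-3.674e+00  a ← 48.683847 − (+1.195e+00/-3.674e+00) = 49.008992
iter 3: u=1.612133  f(a)=+1.378e-02  f'(a)=-3.590e+00  a ← 49.008992 − (+1.378e-02/-3.590e+00) = 49.012831
iter 4: u=1.612006  f(a)=+1.881e-06  f'(a)=-3.589e+00  a ← 49.012831 − (+1.881e-06/-3.589e+00) = 49.012832
iter 5: u=1.612006  f(a)=+2.842e-14  f'(a)=-3.589e+00  a ← 49.012832 − (+2.842e-14/-3.589e+00) = 49.012832
converged: |Δa| < 1e-12 after 5 iterations
sag = a·(cosh(S/(2a)) − 1) = 49.012832·(cosh(1.612006) − 1) = 78.723089
T_max/T_min = cosh(S/(2a)) = 2.606173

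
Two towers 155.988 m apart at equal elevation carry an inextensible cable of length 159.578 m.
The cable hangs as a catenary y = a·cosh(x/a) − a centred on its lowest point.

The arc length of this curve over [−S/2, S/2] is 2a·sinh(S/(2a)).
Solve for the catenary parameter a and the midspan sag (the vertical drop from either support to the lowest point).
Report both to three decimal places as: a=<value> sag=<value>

a=210.607 sag=14.608

seed: a₀ = √(S³/(24(L−S))) = √(155.988³/(24·3.590)) = 209.886227
iter 1: u=0.371601  f(a)=+2.487e-02  f'(a)=-3.468e-02  a ← 209.886227 − (+2.487e-02/-3.468e-02) = 210.603230
iter 2: u=0.370336  f(a)=+1.280e-04  f'(a)=-3.433e-02  a ← 210.603230 − (+1.280e-04/-3.433e-02) = 210.606959
iter 3: u=0.370330  f(a)=+3.431e-09  f'(a)=-3.433e-02  a ← 210.606959 − (+3.431e-09/-3.433e-02) = 210.606959
iter 4: u=0.370330  f(a)=-2.842e-14  f'(a)=-3.433e-02  a ← 210.606959 − (-2.842e-14/-3.433e-02) = 210.606959
converged: |Δa| < 1e-12 after 4 iterations
sag = a·(cosh(S/(2a)) − 1) = 210.606959·(cosh(0.370330) − 1) = 14.607551
T_max/T_min = cosh(S/(2a)) = 1.069359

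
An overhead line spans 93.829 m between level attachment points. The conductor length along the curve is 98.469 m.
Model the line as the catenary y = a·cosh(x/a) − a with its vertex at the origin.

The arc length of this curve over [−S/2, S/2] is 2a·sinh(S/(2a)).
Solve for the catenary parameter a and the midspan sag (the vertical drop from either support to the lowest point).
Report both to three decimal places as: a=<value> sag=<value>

seed: a₀ = √(S³/(24(L−S))) = √(93.829³/(24·4.640)) = 86.127337
iter 1: u=0.544711  f(a)=+6.933e-02  f'(a)=-1.110e-01  a ← 86.127337 − (+6.933e-02/-1.110e-01) = 86.752008
iter 2: u=0.540789  f(a)=+7.615e-04  f'(a)=-1.086e-01  a ← 86.752008 − (+7.615e-04/-1.086e-01) = 86.759023
iter 3: u=0.540745  f(a)=+9.413e-08  f'(a)=-1.085e-01  a ← 86.759023 − (+9.413e-08/-1.085e-01) = 86.759024
iter 4: u=0.540745  f(a)=+0.000e+00  f'(a)=-1.085e-01  a ← 86.759024 − (+0.000e+00/-1.085e-01) = 86.759024
converged: |Δa| < 1e-12 after 4 iterations
sag = a·(cosh(S/(2a)) − 1) = 86.759024·(cosh(0.540745) − 1) = 12.996498
T_max/T_min = cosh(S/(2a)) = 1.149800

a=86.759 sag=12.996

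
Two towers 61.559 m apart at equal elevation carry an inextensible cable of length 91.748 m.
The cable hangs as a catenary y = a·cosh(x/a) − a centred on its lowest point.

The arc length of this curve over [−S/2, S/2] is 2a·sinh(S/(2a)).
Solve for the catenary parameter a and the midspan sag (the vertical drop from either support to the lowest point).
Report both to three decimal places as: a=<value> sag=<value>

a=19.138 sag=30.568

seed: a₀ = √(S³/(24(L−S))) = √(61.559³/(24·30.189)) = 17.943508
iter 1: u=1.715356  f(a)=+4.766e+00  f'(a)=-4.465e+00  a ← 17.943508 − (+4.766e+00/-4.465e+00) = 19.010876
iter 2: u=1.619047  f(a)=+4.583e-01  f'(a)=-3.644e+00  a ← 19.010876 − (+4.583e-01/-3.644e+00) = 19.136659
iter 3: u=1.608405  f(a)=+5.236e-03  f'(a)=-3.561e+00  a ← 19.136659 − (+5.236e-03/-3.561e+00) = 19.138130
iter 4: u=1.608282  f(a)=+7.004e-07  f'(a)=-3.560e+00  a ← 19.138130 − (+7.004e-07/-3.560e+00) = 19.138130
iter 5: u=1.608282  f(a)=+2.842e-14  f'(a)=-3.560e+00  a ← 19.138130 − (+2.842e-14/-3.560e+00) = 19.138130
converged: |Δa| < 1e-12 after 5 iterations
sag = a·(cosh(S/(2a)) − 1) = 19.138130·(cosh(1.608282) − 1) = 30.567925
T_max/T_min = cosh(S/(2a)) = 2.597226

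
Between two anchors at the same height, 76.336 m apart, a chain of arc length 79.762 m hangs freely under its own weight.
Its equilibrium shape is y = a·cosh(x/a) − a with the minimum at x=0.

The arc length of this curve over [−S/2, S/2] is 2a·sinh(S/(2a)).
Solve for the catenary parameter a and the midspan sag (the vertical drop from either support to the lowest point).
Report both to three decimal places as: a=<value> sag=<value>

seed: a₀ = √(S³/(24(L−S))) = √(76.336³/(24·3.426)) = 73.552053
iter 1: u=0.518925  f(a)=+4.643e-02  f'(a)=-9.569e-02  a ← 73.552053 − (+4.643e-02/-9.569e-02) = 74.037207
iter 2: u=0.515525  f(a)=+4.634e-04  f'(a)=-9.379e-02  a ← 74.037207 − (+4.634e-04/-9.379e-02) = 74.042147
iter 3: u=0.515490  f(a)=+4.719e-08  f'(a)=-9.377e-02  a ← 74.042147 − (+4.719e-08/-9.377e-02) = 74.042148
iter 4: u=0.515490  f(a)=+1.421e-14  f'(a)=-9.377e-02  a ← 74.042148 − (+1.421e-14/-9.377e-02) = 74.042148
converged: |Δa| < 1e-12 after 4 iterations
sag = a·(cosh(S/(2a)) − 1) = 74.042148·(cosh(0.515490) − 1) = 10.057399
T_max/T_min = cosh(S/(2a)) = 1.135833

a=74.042 sag=10.057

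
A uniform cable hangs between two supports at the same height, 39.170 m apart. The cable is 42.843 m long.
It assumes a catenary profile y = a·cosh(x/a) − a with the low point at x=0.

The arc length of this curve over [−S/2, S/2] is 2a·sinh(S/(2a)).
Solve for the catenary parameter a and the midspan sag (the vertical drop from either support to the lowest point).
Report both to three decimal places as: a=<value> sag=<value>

seed: a₀ = √(S³/(24(L−S))) = √(39.170³/(24·3.673)) = 26.110445
iter 1: u=0.750083  f(a)=+1.047e-01  f'(a)=-2.975e-01  a ← 26.110445 − (+1.047e-01/-2.975e-01) = 26.462456
iter 2: u=0.740105  f(a)=+2.155e-03  f'(a)=-2.854e-01  a ← 26.462456 − (+2.155e-03/-2.854e-01) = 26.470009
iter 3: u=0.739894  f(a)=+9.556e-07  f'(a)=-2.851e-01  a ← 26.470009 − (+9.556e-07/-2.851e-01) = 26.470012
iter 4: u=0.739894  f(a)=+1.847e-13  f'(a)=-2.851e-01  a ← 26.470012 − (+1.847e-13/-2.851e-01) = 26.470012
converged: |Δa| < 1e-12 after 4 iterations
sag = a·(cosh(S/(2a)) − 1) = 26.470012·(cosh(0.739894) − 1) = 7.582039
T_max/T_min = cosh(S/(2a)) = 1.286439

a=26.470 sag=7.582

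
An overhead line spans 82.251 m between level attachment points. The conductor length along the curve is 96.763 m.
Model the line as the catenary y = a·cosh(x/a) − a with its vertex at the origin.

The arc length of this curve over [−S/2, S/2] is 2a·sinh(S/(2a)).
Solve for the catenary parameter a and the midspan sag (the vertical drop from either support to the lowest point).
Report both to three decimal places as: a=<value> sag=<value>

a=40.988 sag=22.422

seed: a₀ = √(S³/(24(L−S))) = √(82.251³/(24·14.512)) = 39.970771
iter 1: u=1.028889  f(a)=+7.878e-01  f'(a)=-8.060e-01  a ← 39.970771 − (+7.878e-01/-8.060e-01) = 40.948207
iter 2: u=1.004330  f(a)=+2.982e-02  f'(a)=-7.460e-01  a ← 40.948207 − (+2.982e-02/-7.460e-01) = 40.988184
iter 3: u=1.003350  f(a)=+4.646e-05  f'(a)=-7.437e-01  a ← 40.988184 − (+4.646e-05/-7.437e-01) = 40.988246
iter 4: u=1.003349  f(a)=+1.132e-10  f'(a)=-7.437e-01  a ← 40.988246 − (+1.132e-10/-7.437e-01) = 40.988246
iter 5: u=1.003349  f(a)=+1.421e-14  f'(a)=-7.437e-01  a ← 40.988246 − (+1.421e-14/-7.437e-01) = 40.988246
converged: |Δa| < 1e-12 after 5 iterations
sag = a·(cosh(S/(2a)) − 1) = 40.988246·(cosh(1.003349) − 1) = 22.421578
T_max/T_min = cosh(S/(2a)) = 1.547025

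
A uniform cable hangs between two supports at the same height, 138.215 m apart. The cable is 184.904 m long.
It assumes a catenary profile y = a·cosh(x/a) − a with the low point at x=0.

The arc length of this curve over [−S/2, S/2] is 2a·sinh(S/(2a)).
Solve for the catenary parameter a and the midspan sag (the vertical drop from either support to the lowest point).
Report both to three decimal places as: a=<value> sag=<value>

a=50.832 sag=54.673

seed: a₀ = √(S³/(24(L−S))) = √(138.215³/(24·46.689)) = 48.542245
iter 1: u=1.423657  f(a)=+4.966e+00  f'(a)=-2.343e+00  a ← 48.542245 − (+4.966e+00/-2.343e+00) = 50.662043
iter 2: u=1.364088  f(a)=+3.438e-01  f'(a)=-2.029e+00  a ← 50.662043 − (+3.438e-01/-2.029e+00) = 50.831535
iter 3: u=1.359540  f(a)=+1.919e-03  f'(a)=-2.006e+00  a ← 50.831535 − (+1.919e-03/-2.006e+00) = 50.832492
iter 4: u=1.359514  f(a)=+6.054e-08  f'(a)=-2.006e+00  a ← 50.832492 − (+6.054e-08/-2.006e+00) = 50.832492
iter 5: u=1.359514  f(a)=+0.000e+00  f'(a)=-2.006e+00  a ← 50.832492 − (+0.000e+00/-2.006e+00) = 50.832492
converged: |Δa| < 1e-12 after 5 iterations
sag = a·(cosh(S/(2a)) − 1) = 50.832492·(cosh(1.359514) − 1) = 54.672553
T_max/T_min = cosh(S/(2a)) = 2.075543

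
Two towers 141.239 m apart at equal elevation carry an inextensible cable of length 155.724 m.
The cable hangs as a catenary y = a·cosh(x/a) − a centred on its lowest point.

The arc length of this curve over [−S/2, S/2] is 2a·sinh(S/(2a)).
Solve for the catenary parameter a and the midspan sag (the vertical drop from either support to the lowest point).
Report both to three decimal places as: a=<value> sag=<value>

seed: a₀ = √(S³/(24(L−S))) = √(141.239³/(24·14.485)) = 90.025819
iter 1: u=0.784436  f(a)=+4.522e-01  f'(a)=-3.420e-01  a ← 90.025819 − (+4.522e-01/-3.420e-01) = 91.348026
iter 2: u=0.773082  f(a)=+1.016e-02  f'(a)=-3.268e-01  a ← 91.348026 − (+1.016e-02/-3.268e-01) = 91.379100
iter 3: u=0.772819  f(a)=+5.383e-06  f'(a)=-3.265e-01  a ← 91.379100 − (+5.383e-06/-3.265e-01) = 91.379117
iter 4: u=0.772819  f(a)=+1.535e-12  f'(a)=-3.265e-01  a ← 91.379117 − (+1.535e-12/-3.265e-01) = 91.379117
converged: |Δa| < 1e-12 after 4 iterations
sag = a·(cosh(S/(2a)) − 1) = 91.379117·(cosh(0.772819) − 1) = 28.673513
T_max/T_min = cosh(S/(2a)) = 1.313786

a=91.379 sag=28.674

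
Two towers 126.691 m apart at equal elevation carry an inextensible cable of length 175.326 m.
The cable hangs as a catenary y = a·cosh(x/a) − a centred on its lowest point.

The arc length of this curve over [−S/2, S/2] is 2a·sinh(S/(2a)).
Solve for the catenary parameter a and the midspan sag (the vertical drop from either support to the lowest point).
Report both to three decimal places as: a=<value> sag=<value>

a=43.957 sag=54.109

seed: a₀ = √(S³/(24(L−S))) = √(126.691³/(24·48.635)) = 41.738666
iter 1: u=1.517669  f(a)=+5.918e+00  f'(a)=-2.913e+00  a ← 41.738666 − (+5.918e+00/-2.913e+00) = 43.770130
iter 2: u=1.447231  f(a)=+4.595e-01  f'(a)=-2.477e+00  a ← 43.770130 − (+4.595e-01/-2.477e+00) = 43.955644
iter 3: u=1.441123  f(a)=+3.286e-03  f'(a)=-2.442e+00  a ← 43.955644 − (+3.286e-03/-2.442e+00) = 43.956990
iter 4: u=1.441079  f(a)=+1.706e-07  f'(a)=-2.441e+00  a ← 43.956990 − (+1.706e-07/-2.441e+00) = 43.956990
iter 5: u=1.441079  f(a)=+5.684e-14  f'(a)=-2.441e+00  a ← 43.956990 − (+5.684e-14/-2.441e+00) = 43.956990
converged: |Δa| < 1e-12 after 5 iterations
sag = a·(cosh(S/(2a)) − 1) = 43.956990·(cosh(1.441079) − 1) = 54.109409
T_max/T_min = cosh(S/(2a)) = 2.230963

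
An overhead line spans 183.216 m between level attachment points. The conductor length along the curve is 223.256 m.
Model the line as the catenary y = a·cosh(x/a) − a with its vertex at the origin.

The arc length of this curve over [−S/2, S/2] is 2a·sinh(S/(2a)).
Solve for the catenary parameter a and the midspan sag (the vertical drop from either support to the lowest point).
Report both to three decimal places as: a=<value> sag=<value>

seed: a₀ = √(S³/(24(L−S))) = √(183.216³/(24·40.040)) = 80.000452
iter 1: u=1.145094  f(a)=+2.709e+00  f'(a)=-1.139e+00  a ← 80.000452 − (+2.709e+00/-1.139e+00) = 82.379421
iter 2: u=1.112025  f(a)=+1.255e-01  f'(a)=-1.035e+00  a ← 82.379421 − (+1.255e-01/-1.035e+00) = 82.500662
iter 3: u=1.110391  f(a)=+2.985e-04  f'(a)=-1.030e+00  a ← 82.500662 − (+2.985e-04/-1.030e+00) = 82.500952
iter 4: u=1.110387  f(a)=+1.698e-09  f'(a)=-1.030e+00  a ← 82.500952 − (+1.698e-09/-1.030e+00) = 82.500952
iter 5: u=1.110387  f(a)=+2.842e-14  f'(a)=-1.030e+00  a ← 82.500952 − (+2.842e-14/-1.030e+00) = 82.500952
converged: |Δa| < 1e-12 after 5 iterations
sag = a·(cosh(S/(2a)) − 1) = 82.500952·(cosh(1.110387) − 1) = 56.305451
T_max/T_min = cosh(S/(2a)) = 1.682482

a=82.501 sag=56.305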